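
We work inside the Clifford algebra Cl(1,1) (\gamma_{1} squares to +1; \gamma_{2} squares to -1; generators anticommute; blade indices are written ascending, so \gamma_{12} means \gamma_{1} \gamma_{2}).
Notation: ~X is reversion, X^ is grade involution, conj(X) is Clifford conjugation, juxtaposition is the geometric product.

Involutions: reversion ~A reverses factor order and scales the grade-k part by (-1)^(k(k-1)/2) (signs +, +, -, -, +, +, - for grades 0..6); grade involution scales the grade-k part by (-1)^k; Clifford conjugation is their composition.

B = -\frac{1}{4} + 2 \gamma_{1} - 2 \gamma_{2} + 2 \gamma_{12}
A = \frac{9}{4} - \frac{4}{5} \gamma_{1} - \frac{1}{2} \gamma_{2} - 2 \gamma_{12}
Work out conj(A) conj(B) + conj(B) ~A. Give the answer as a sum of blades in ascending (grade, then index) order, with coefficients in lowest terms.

first term: -\frac{573}{80} - \frac{97}{10} \gamma_{1} + \frac{271}{40} \gamma_{2} - \frac{12}{5} \gamma_{12}
second term: -\frac{157}{80} - \frac{13}{10} \gamma_{1} - \frac{39}{40} \gamma_{2} - \frac{12}{5} \gamma_{12}
Answer: -\frac{73}{8} - 11 \gamma_{1} + \frac{29}{5} \gamma_{2} - \frac{24}{5} \gamma_{12}


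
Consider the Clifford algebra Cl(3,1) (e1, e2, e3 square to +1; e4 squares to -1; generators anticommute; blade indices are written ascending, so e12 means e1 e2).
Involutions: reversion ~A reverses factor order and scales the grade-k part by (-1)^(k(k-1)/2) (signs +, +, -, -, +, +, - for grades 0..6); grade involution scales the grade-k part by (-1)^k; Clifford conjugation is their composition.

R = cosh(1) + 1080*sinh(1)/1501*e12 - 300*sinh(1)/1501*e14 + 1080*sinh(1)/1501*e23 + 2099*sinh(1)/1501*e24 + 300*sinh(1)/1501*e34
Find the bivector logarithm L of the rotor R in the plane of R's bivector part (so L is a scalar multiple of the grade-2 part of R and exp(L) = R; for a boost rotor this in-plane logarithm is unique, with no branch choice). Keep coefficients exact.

The scalar part of R is cosh(1), which fixes the rapidity magnitude through cosh (cosh is even, so it cannot fix the sign — the bivector part carries that); dividing the bivector part by sinh of the rapidity gives the plane, and L = rapidity * plane, where the joint sign ambiguity of (rapidity, plane) cancels in the product.
Concretely: cosh(rapidity) = cosh(1) gives rapidity = ±1, and since rapidity/sinh(rapidity) is even the sign is immaterial: L = (rapidity/sinh(rapidity)) * <R>_2 = (1/sinh(1)) * <R>_2.
Answer: 1080/1501*e12 - 300/1501*e14 + 1080/1501*e23 + 2099/1501*e24 + 300/1501*e34


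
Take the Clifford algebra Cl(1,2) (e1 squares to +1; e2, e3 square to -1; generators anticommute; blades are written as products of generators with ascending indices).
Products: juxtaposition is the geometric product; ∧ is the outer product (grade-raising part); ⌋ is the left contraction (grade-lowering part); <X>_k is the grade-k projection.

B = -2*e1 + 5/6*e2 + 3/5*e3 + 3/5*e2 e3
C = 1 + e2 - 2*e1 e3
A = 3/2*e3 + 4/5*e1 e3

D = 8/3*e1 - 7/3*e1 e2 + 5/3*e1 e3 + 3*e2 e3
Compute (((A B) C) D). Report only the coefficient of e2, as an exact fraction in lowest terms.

step 1: -9/10 - 12/25*e1 + 9/10*e2 + 8/5*e3 + 12/25*e1 e2 + 3*e1 e3 - 5/4*e2 e3 - 2/3*e1 e2 e3
step 2: -39/5 - 104/25*e1 - 4/3*e2 + 131/100*e3 - 5/2*e1 e2 + 62/15*e1 e3 - 189/100*e2 e3 - 28/15*e1 e2 e3
step 3: 6569/900 - 1783/180*e1 + 21073/900*e2 - 48/5*e3 + 1343/36*e1 e2 - 55/12*e1 e3 - 3047/90*e2 e3 - 16519/900*e1 e2 e3
Answer: 21073/900


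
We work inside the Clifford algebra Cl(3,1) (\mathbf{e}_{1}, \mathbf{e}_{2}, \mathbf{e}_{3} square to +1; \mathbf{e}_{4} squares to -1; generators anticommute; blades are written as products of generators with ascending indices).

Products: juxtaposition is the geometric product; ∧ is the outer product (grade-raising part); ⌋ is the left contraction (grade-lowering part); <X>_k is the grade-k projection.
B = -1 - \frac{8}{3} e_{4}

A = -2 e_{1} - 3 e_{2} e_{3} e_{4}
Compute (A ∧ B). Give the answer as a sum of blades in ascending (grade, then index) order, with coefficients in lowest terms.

step 1: 2 e_{1} + \frac{16}{3} e_{1} e_{4} + 3 e_{2} e_{3} e_{4}
Answer: 2 e_{1} + \frac{16}{3} e_{1} e_{4} + 3 e_{2} e_{3} e_{4}


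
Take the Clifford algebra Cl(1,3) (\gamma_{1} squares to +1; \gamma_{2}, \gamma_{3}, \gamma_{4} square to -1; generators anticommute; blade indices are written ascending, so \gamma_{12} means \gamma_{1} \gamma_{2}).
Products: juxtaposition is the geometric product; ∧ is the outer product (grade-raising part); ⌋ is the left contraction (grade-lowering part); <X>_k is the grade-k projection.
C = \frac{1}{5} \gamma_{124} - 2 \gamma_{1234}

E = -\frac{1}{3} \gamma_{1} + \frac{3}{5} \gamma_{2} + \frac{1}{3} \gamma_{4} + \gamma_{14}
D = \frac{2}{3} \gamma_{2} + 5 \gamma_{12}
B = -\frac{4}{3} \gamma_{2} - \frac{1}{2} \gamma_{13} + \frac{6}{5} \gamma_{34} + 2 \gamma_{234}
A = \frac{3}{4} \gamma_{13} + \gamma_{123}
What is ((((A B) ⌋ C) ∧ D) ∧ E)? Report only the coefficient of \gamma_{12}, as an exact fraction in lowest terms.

step 1: -\frac{3}{8} + \frac{1}{2} \gamma_{2} - \frac{4}{3} \gamma_{13} - \frac{29}{10} \gamma_{14} + \gamma_{123} + \frac{3}{10} \gamma_{124}
step 2: -\frac{3}{50} + \frac{29}{50} \gamma_{2} - \frac{3}{5} \gamma_{3} + 2 \gamma_{4} + \frac{1}{10} \gamma_{14} + \frac{29}{5} \gamma_{23} - \frac{8}{3} \gamma_{24} - \frac{3}{40} \gamma_{124} - \gamma_{134} + \frac{3}{4} \gamma_{1234}
step 3: -\frac{1}{25} \gamma_{2} - \frac{3}{10} \gamma_{12} + \frac{2}{5} \gamma_{23} - \frac{4}{3} \gamma_{24} - 3 \gamma_{123} + \frac{149}{15} \gamma_{124} - \frac{2}{3} \gamma_{1234}
step 4: -\frac{1}{75} \gamma_{12} - \frac{1}{75} \gamma_{24} - \frac{2}{15} \gamma_{123} + \frac{173}{450} \gamma_{124} + \frac{2}{15} \gamma_{234} - \frac{3}{5} \gamma_{1234}
Answer: -\frac{1}{75}


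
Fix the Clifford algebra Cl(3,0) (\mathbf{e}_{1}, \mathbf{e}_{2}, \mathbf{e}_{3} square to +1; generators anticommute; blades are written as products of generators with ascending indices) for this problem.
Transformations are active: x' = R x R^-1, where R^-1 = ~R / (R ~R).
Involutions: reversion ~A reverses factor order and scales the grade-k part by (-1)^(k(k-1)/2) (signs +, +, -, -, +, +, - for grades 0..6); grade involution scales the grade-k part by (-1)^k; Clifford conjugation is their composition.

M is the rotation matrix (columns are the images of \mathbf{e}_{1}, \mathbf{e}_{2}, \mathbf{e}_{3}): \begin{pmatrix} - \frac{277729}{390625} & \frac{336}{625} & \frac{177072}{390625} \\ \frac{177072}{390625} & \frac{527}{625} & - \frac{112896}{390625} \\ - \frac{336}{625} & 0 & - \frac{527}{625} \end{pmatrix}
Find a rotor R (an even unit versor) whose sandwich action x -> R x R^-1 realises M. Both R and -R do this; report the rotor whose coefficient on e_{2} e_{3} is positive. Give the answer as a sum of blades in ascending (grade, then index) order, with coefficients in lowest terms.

Method: write R = a + b12*e_{1} e_{2} + b13*e_{1} e_{3} + b23*e_{2} e_{3} with a^2 + b12^2 + b13^2 + b23^2 = 1 (so R^-1 = ~R). Expanding the columns R e_j ~R gives tr M = 4a^2 - 1 and, from the antisymmetric part, M21 - M12 = -4a*b12, M13 - M31 = 4a*b13, M32 - M23 = -4a*b23.
Here tr M = -\frac{277729}{390625}, so a^2 = (1 + tr M)/4 = \frac{28224}{390625} and a = ±\frac{168}{625}. Taking a = \frac{168}{625}: M21 - M12 = -\frac{32928}{390625}, M13 - M31 = \frac{387072}{390625}, M32 - M23 = \frac{112896}{390625}, giving b12 = \frac{49}{625}, b13 = \frac{576}{625}, b23 = -\frac{168}{625}, i.e. R = \frac{168}{625} + \frac{49}{625} e_{1} e_{2} + \frac{576}{625} e_{1} e_{3} - \frac{168}{625} e_{2} e_{3}.
Its e_{2} e_{3} coefficient is negative, so report the other preimage -R.
Answer: -\frac{168}{625} - \frac{49}{625} e_{1} e_{2} - \frac{576}{625} e_{1} e_{3} + \frac{168}{625} e_{2} e_{3}. Uniqueness: Spin(3) -> SO(3) maps R and -R to the same rotation of trace -\frac{277729}{390625}; fixing the sign of the e_{2} e_{3} coefficient removes the ambiguity.


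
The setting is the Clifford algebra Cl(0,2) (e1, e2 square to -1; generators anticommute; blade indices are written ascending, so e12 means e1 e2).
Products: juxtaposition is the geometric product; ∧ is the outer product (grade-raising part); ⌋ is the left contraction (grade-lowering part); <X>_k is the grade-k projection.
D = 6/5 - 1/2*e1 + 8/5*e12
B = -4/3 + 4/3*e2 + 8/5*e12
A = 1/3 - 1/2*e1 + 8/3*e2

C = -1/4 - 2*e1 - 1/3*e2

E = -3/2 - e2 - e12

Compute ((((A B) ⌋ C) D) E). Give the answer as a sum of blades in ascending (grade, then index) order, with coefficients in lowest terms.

step 1: -4 + 74/15*e1 - 104/45*e2 - 2/15*e12
step 2: 1363/135 + 8*e1 + 4/3*e2
step 3: 3626/225 + 361/54*e1 - 56/5*e2 + 11354/675*e12
step 4: -12523/675 + 48581/2700*e1 + 9949/1350*e2 - 64843/1350*e12
Answer: -12523/675 + 48581/2700*e1 + 9949/1350*e2 - 64843/1350*e12


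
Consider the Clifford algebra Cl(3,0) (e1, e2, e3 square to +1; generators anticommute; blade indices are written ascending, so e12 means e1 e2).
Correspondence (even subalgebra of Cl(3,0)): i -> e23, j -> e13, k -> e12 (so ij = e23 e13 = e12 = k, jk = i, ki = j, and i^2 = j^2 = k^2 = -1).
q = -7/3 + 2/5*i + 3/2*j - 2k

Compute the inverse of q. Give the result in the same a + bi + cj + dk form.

In blades: q = -7/3 - 2*e12 + 3/2*e13 + 2/5*e23.
With qbar = -7/3 + 2*e12 - 3/2*e13 - 2/5*e23 (scalar fixed, mapped units negated), q qbar = 10669/900 (the sum of squared coefficients), so q^-1 = qbar / (10669/900) = -2100/10669 + 1800/10669*e12 - 1350/10669*e13 - 360/10669*e23; translating back:
Answer: -2100/10669 - 360/10669*i - 1350/10669*j + 1800/10669*k


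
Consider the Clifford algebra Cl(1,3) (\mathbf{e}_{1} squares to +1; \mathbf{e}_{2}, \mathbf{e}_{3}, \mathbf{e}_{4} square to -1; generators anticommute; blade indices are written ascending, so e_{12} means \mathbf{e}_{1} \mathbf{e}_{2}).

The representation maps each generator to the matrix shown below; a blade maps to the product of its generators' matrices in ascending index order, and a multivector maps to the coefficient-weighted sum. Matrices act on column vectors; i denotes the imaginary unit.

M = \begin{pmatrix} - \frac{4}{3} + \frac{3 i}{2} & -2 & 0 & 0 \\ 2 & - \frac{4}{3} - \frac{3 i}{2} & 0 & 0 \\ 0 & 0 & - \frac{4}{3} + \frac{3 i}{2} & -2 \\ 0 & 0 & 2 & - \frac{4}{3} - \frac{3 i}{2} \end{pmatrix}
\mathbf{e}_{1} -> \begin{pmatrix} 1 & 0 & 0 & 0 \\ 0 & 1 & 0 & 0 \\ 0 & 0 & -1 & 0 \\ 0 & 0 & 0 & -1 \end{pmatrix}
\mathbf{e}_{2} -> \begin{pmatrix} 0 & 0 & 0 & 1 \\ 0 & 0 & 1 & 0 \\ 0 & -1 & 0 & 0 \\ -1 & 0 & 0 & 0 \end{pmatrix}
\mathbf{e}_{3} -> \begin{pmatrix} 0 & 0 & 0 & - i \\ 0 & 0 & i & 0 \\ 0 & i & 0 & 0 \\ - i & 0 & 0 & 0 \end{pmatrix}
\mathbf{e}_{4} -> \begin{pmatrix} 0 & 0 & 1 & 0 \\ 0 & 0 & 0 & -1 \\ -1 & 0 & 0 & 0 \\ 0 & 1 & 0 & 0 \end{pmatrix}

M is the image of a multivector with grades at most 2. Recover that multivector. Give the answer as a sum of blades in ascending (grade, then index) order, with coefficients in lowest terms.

Method: the blade images are trace-orthogonal — tr(rho(e_A) rho(e_B)^-1) = 4 if A = B and 0 otherwise — and rho(e_A)^-1 = (e_A)^2 * rho(e_A) with (e_A)^2 = +1 or -1, so the coefficient of e_A in the preimage is (e_A)^2 * tr(M rho(e_A))/4.
Nonzero projections over blades of grade <= 2: 1: (1)^2 = +1, tr(M 1) = - \frac{16}{3}, coefficient -\frac{4}{3}; e_{23}: (e_{23})^2 = -1, tr(M rho(e_{23})) = 6, coefficient -\frac{3}{2}; e_{24}: (e_{24})^2 = -1, tr(M rho(e_{24})) = 8, coefficient -2. Every other blade of grade <= 2 projects to 0.
Answer: -\frac{4}{3} - \frac{3}{2} e_{23} - 2 e_{24}


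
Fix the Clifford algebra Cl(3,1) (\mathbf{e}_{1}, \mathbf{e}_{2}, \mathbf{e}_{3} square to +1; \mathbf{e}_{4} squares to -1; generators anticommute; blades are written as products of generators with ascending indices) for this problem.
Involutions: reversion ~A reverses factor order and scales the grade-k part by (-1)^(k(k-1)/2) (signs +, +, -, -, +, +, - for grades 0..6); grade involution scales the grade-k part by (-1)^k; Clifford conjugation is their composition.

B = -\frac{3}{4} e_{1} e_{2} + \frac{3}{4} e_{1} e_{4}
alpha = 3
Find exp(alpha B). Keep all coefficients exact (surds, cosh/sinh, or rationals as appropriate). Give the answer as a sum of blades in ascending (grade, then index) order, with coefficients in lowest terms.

B^2 term by term: the squares give (-\frac{3}{4})^2*(e_{1} e_{2})^2 + (\frac{3}{4})^2*(e_{1} e_{4})^2 = \frac{9}{16}*(-1) + \frac{9}{16}*(+1) = 0 (each basis 2-blade squares to minus the product of its generators' squares); cross terms between blades sharing an index anticommute and cancel. So B^2 = 0.
B^2 = 0, hence only two terms survive: exp(alpha B) = 1 + alpha B (parabolic case).
Answer: 1 - \frac{9}{4} e_{1} e_{2} + \frac{9}{4} e_{1} e_{4}


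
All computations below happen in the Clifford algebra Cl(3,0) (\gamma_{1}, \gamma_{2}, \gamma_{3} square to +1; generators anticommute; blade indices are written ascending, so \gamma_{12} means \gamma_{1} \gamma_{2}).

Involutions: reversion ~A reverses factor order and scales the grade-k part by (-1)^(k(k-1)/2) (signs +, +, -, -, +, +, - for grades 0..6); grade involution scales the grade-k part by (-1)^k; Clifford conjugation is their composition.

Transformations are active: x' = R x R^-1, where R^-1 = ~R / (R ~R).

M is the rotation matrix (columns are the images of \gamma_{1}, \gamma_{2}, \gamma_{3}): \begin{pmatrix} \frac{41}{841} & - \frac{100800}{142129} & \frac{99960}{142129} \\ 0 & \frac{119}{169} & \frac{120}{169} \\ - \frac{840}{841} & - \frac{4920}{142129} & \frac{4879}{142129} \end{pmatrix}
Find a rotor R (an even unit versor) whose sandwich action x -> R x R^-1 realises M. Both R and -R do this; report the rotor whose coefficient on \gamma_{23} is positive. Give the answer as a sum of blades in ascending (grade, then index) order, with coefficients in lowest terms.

Method: write R = a + b12*\gamma_{12} + b13*\gamma_{13} + b23*\gamma_{23} with a^2 + b12^2 + b13^2 + b23^2 = 1 (so R^-1 = ~R). Expanding the columns R e_j ~R gives tr M = 4a^2 - 1 and, from the antisymmetric part, M21 - M12 = -4a*b12, M13 - M31 = 4a*b13, M32 - M23 = -4a*b23.
Here tr M = \frac{111887}{142129}, so a^2 = (1 + tr M)/4 = \frac{63504}{142129} and a = ±\frac{252}{377}. Taking a = \frac{252}{377}: M21 - M12 = \frac{100800}{142129}, M13 - M31 = \frac{241920}{142129}, M32 - M23 = -\frac{105840}{142129}, giving b12 = -\frac{100}{377}, b13 = \frac{240}{377}, b23 = \frac{105}{377}, i.e. R = \frac{252}{377} - \frac{100}{377} \gamma_{12} + \frac{240}{377} \gamma_{13} + \frac{105}{377} \gamma_{23}.
Its \gamma_{23} coefficient is already positive.
Answer: \frac{252}{377} - \frac{100}{377} \gamma_{12} + \frac{240}{377} \gamma_{13} + \frac{105}{377} \gamma_{23}. Why the constraint matters: R and -R act identically through the sandwich — M has trace \frac{111887}{142129} either way — so only the sign condition on \gamma_{23} picks one of the two preimages.


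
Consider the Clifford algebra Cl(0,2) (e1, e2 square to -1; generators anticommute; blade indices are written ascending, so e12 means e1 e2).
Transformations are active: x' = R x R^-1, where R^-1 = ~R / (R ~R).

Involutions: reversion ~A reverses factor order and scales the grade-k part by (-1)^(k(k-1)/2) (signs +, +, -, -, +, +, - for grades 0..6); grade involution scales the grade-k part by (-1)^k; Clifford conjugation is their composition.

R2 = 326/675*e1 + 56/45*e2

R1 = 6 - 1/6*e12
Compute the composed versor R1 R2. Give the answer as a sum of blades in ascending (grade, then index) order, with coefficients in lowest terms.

Distribute over the terms of R1 (each basis-blade product reordered to ascending indices, repeated generators contracted through their squares):
(6) R2 = 652/225*e1 + 112/15*e2
(-1/6*e12) R2 = 28/135*e1 - 163/2025*e2
Summing the partial products and collecting blades:
Answer: 2096/675*e1 + 14957/2025*e2


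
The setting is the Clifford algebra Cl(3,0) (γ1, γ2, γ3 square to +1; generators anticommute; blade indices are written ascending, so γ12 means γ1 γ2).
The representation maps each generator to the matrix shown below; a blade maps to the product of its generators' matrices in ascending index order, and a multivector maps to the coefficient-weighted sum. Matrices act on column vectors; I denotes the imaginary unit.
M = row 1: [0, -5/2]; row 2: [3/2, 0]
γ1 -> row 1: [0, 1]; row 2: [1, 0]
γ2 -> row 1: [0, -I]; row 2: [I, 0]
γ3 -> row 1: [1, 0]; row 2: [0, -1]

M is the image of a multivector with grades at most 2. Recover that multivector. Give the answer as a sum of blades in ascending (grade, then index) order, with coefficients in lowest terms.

Method: 1, rho(γ1), rho(γ2), rho(γ3) form a trace-orthogonal basis of the 2x2 complex matrices (tr(X Y) = 2 if X = Y, else 0), so M = m0*1 + m1*rho(γ1) + m2*rho(γ2) + m3*rho(γ3) with m0 = tr(M)/2 = 0, m1 = tr(M rho(γ1))/2 = -1/2, m2 = tr(M rho(γ2))/2 = -2*I, m3 = tr(M rho(γ3))/2 = 0.
Multiplying table entries, the bivector images are rho(γ12) = I*rho(γ3), rho(γ13) = -I*rho(γ2), rho(γ23) = I*rho(γ1); with real blade coefficients the real parts of m0..m3 are the coefficients of 1, γ1, γ2, γ3 and the imaginary parts give the bivectors (γ23: Im m1, γ13: -Im m2, γ12: Im m3).
Answer: -1/2*γ1 + 2*γ13


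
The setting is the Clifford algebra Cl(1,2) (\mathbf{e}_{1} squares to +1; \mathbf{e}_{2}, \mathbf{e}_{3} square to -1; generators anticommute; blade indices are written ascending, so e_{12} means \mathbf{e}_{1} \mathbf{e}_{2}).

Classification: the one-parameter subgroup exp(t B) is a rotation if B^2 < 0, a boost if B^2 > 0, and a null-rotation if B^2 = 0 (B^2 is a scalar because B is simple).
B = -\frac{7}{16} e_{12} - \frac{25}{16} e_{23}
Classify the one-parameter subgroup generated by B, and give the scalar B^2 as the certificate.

B^2 term by term: the squares give (-\frac{7}{16})^2*(e_{12})^2 + (-\frac{25}{16})^2*(e_{23})^2 = \frac{49}{256}*(+1) + \frac{625}{256}*(-1) = -\frac{9}{4} (each basis 2-blade squares to minus the product of its generators' squares); cross terms between blades sharing an index anticommute and cancel. So B^2 = -\frac{9}{4}.
Answer: rotation, certificate B^2 = -\frac{9}{4}. Certificate logic: -\frac{9}{4} is a conjugation-invariant scalar, so its sign fixes rotation versus boost versus null-rotation outright.


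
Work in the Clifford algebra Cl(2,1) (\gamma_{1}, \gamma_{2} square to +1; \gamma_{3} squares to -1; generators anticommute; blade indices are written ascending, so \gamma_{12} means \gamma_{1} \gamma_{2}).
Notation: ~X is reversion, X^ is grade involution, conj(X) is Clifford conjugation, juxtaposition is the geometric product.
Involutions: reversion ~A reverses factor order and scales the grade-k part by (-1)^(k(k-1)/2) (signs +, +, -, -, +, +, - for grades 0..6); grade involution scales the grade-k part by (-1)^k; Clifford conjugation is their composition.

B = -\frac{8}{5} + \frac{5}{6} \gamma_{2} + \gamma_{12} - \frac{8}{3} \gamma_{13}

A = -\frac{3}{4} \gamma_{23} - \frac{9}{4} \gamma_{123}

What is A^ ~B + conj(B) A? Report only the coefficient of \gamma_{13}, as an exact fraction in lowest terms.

first term: -6 \gamma_{2} + \frac{23}{8} \gamma_{3} + 2 \gamma_{12} - \frac{21}{8} \gamma_{13} + \frac{6}{5} \gamma_{23} - \frac{18}{5} \gamma_{123}
second term: 6 \gamma_{2} - \frac{13}{8} \gamma_{3} - 2 \gamma_{12} - \frac{9}{8} \gamma_{13} + \frac{6}{5} \gamma_{23} + \frac{18}{5} \gamma_{123}
Answer: -\frac{15}{4}


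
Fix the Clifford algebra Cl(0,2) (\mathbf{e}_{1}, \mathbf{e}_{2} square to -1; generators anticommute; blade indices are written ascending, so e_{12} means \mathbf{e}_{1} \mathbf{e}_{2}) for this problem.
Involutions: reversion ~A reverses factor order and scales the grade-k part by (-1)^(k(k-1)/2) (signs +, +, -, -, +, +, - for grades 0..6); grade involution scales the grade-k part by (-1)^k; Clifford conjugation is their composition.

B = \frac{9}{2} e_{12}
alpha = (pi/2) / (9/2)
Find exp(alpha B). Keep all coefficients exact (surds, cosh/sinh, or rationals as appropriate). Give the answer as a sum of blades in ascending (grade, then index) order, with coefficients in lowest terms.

B^2 = (\frac{9}{2})^2*(e_{12})^2 = \frac{81}{4}*(-1) = -\frac{81}{4} (a basis 2-blade squares to minus the product of its generators' squares).
B^2 = -\frac{81}{4} — a negative square means the series sums to a rotation: l = \frac{9}{2}, alpha*l = \frac{\pi}{2}, so exp(alpha B) = cos(\frac{\pi}{2}) + (sin(\frac{\pi}{2})/(\frac{9}{2}))*B = 0 + (\frac{2}{9})*B.
Answer: e_{12}


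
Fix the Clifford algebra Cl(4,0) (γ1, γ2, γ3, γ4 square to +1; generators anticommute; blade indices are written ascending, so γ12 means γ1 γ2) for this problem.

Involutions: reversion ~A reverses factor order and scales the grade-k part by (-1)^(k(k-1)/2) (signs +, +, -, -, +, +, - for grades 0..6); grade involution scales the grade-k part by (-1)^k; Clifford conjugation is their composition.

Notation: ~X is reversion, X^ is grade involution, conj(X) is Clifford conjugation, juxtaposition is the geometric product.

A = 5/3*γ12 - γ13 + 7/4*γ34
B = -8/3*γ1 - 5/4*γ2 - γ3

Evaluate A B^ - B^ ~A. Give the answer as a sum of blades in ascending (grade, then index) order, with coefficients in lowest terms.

first term: 13/12*γ1 - 40/9*γ2 + 8/3*γ3 - 7/4*γ4 + 35/12*γ123 + 14/3*γ134 + 35/16*γ234
second term: 13/12*γ1 - 40/9*γ2 + 8/3*γ3 - 7/4*γ4 - 35/12*γ123 - 14/3*γ134 - 35/16*γ234
Answer: 35/6*γ123 + 28/3*γ134 + 35/8*γ234


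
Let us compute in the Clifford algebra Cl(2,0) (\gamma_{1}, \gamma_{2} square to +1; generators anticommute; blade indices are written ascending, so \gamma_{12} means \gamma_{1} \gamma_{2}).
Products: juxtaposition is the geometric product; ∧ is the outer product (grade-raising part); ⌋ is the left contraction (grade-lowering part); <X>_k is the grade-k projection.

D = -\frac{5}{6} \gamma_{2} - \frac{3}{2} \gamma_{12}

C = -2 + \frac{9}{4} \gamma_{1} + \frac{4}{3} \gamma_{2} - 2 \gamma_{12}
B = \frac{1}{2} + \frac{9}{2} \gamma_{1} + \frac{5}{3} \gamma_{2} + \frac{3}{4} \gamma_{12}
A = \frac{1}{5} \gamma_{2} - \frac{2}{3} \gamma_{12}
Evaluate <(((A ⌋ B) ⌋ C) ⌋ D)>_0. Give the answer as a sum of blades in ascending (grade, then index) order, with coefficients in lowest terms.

step 1: \frac{5}{6} - \frac{3}{20} \gamma_{1}
step 2: -\frac{481}{240} + \frac{15}{8} \gamma_{1} + \frac{127}{90} \gamma_{2} - \frac{5}{3} \gamma_{12}
step 3: -\frac{397}{108} + \frac{127}{60} \gamma_{1} - \frac{329}{288} \gamma_{2} + \frac{481}{160} \gamma_{12}
step 4: -\frac{397}{108}
Answer: -\frac{397}{108}


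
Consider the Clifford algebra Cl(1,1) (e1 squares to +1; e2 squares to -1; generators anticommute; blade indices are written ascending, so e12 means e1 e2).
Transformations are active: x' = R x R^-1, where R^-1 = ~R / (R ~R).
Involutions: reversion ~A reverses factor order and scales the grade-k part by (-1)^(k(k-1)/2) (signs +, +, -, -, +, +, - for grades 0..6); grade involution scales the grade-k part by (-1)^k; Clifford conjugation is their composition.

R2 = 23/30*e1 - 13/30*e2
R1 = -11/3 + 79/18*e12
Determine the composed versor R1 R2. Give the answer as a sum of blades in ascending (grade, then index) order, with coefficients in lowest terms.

Distribute over the terms of R1 (each basis-blade product reordered to ascending indices, repeated generators contracted through their squares):
(-11/3) R2 = -253/90*e1 + 143/90*e2
(79/18*e12) R2 = 1027/540*e1 - 1817/540*e2
Summing the partial products and collecting blades:
Answer: -491/540*e1 - 959/540*e2


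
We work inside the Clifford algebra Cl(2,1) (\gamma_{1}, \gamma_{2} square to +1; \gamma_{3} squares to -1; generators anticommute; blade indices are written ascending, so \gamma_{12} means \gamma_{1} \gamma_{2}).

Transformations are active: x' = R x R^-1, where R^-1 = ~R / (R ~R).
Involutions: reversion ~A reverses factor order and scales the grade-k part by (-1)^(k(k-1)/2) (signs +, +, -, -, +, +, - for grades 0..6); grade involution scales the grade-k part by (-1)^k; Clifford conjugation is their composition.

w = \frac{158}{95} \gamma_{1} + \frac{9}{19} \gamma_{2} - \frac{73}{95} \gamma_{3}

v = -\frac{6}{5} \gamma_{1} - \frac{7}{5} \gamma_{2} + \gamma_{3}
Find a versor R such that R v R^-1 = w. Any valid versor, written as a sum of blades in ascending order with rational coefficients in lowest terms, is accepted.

Key observation: q(v) = q(w) = \frac{12}{5} (sandwiches preserve the norm), so R = v + w = \frac{44}{95} \gamma_{1} - \frac{88}{95} \gamma_{2} + \frac{22}{95} \gamma_{3} works whenever it is invertible — the component of v along it is kept and (v - w)/2 reverses, sending v to w.
Answer: \frac{44}{95} \gamma_{1} - \frac{88}{95} \gamma_{2} + \frac{22}{95} \gamma_{3}


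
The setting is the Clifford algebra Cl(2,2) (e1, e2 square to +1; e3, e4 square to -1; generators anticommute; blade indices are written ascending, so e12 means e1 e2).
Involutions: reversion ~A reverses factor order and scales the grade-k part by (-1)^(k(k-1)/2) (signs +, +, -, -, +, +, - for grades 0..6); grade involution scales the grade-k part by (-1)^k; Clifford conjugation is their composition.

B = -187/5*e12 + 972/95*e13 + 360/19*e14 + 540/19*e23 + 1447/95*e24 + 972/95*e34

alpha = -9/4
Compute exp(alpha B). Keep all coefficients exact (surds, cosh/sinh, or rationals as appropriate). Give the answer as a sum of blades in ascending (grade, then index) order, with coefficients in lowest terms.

B^2 term by term: the squares give (-187/5)^2*(e12)^2 + (972/95)^2*(e13)^2 + (360/19)^2*(e14)^2 + (540/19)^2*(e23)^2 + (1447/95)^2*(e24)^2 + (972/95)^2*(e34)^2 = 34969/25*(-1) + 944784/9025*(+1) + 129600/361*(+1) + 291600/361*(+1) + 2093809/9025*(+1) + 944784/9025*(-1) = 0 (each basis 2-blade squares to minus the product of its generators' squares); cross terms between blades sharing an index anticommute and cancel; the commuting (index-disjoint) pairs give grade-4 terms 2*c*c'*(blade product), which cancel blade by blade — e1234: -363528/475 - 2812968/9025 + 388800/361 = 0 — confirming B is simple. So B^2 = 0.
B^2 = 0, hence only two terms survive: exp(alpha B) = 1 + alpha B (parabolic case).
Answer: 1 + 1683/20*e12 - 2187/95*e13 - 810/19*e14 - 1215/19*e23 - 13023/380*e24 - 2187/95*e34


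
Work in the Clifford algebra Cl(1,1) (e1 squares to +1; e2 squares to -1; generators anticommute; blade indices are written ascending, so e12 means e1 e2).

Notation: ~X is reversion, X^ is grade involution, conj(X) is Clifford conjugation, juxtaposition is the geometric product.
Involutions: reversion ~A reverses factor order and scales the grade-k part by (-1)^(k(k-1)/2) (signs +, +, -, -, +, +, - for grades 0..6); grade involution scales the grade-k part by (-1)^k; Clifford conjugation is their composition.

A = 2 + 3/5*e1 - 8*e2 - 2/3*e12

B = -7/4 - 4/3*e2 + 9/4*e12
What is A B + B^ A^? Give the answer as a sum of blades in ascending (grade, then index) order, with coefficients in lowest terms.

first term: -47/3 - 3589/180*e1 + 761/60*e2 + 73/15*e12
second term: -47/3 - 3211/180*e1 - 599/60*e2 + 97/15*e12
Answer: -94/3 - 340/9*e1 + 27/10*e2 + 34/3*e12


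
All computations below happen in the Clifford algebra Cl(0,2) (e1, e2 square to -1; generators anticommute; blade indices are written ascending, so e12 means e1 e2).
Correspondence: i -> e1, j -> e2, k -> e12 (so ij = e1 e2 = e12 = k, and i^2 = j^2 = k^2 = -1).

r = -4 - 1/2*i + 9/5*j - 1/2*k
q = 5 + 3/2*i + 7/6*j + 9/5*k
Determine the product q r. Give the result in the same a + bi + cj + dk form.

In blades: q = 5 + 3/2*e1 + 7/6*e2 + 9/5*e12, r = -4 - 1/2*e1 + 9/5*e2 - 1/2*e12.
Distribute q over r term by term (generator squares from the signature, products reordered to ascending indices): (5)*r = -20 - 5/2*e1 + 9*e2 - 5/2*e12; (3/2*e1)*r = 3/4 - 6*e1 + 3/4*e2 + 27/10*e12; (7/6*e2)*r = -21/10 - 7/12*e1 - 14/3*e2 + 7/12*e12; (9/5*e12)*r = 9/10 - 81/25*e1 - 9/10*e2 - 36/5*e12.
Sum: -409/20 - 3697/300*e1 + 251/60*e2 - 77/12*e12; translating back through the correspondence:
Answer: -409/20 - 3697/300*i + 251/60*j - 77/12*k


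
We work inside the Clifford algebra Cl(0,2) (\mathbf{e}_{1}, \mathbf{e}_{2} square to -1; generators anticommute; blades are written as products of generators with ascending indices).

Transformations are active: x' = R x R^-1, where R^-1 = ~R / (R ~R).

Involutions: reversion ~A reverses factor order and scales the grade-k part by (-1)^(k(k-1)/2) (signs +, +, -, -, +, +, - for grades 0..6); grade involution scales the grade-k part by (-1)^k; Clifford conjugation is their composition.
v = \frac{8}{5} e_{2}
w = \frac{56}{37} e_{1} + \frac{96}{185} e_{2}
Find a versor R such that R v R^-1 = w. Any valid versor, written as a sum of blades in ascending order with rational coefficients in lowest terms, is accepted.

Key observation: q(v) = q(w) = -\frac{64}{25} (sandwiches preserve the norm), so R = v + w = \frac{56}{37} e_{1} + \frac{392}{185} e_{2} works whenever it is invertible — the component of v along it is kept and (v - w)/2 reverses, sending v to w.
Answer: \frac{56}{37} e_{1} + \frac{392}{185} e_{2}


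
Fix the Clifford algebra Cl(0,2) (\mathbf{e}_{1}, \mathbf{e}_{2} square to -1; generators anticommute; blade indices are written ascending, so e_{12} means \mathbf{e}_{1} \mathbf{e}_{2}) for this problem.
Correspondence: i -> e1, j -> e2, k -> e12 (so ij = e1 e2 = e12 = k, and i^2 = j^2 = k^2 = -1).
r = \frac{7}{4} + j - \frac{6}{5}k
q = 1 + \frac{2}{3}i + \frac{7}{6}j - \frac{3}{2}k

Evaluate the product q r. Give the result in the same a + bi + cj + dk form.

In blades: q = 1 + \frac{2}{3} e_{1} + \frac{7}{6} e_{2} - \frac{3}{2} e_{12}, r = \frac{7}{4} + e_{2} - \frac{6}{5} e_{12}.
Distribute q over r term by term (generator squares from the signature, products reordered to ascending indices): (1)*r = \frac{7}{4} + e_{2} - \frac{6}{5} e_{12}; (\frac{2}{3} e_{1})*r = \frac{7}{6} e_{1} + \frac{4}{5} e_{2} + \frac{2}{3} e_{12}; (\frac{7}{6} e_{2})*r = -\frac{7}{6} - \frac{7}{5} e_{1} + \frac{49}{24} e_{2}; (-\frac{3}{2} e_{12})*r = -\frac{9}{5} + \frac{3}{2} e_{1} - \frac{21}{8} e_{12}.
Sum: -\frac{73}{60} + \frac{19}{15} e_{1} + \frac{461}{120} e_{2} - \frac{379}{120} e_{12}; translating back through the correspondence:
Answer: -\frac{73}{60} + \frac{19}{15}i + \frac{461}{120}j - \frac{379}{120}k


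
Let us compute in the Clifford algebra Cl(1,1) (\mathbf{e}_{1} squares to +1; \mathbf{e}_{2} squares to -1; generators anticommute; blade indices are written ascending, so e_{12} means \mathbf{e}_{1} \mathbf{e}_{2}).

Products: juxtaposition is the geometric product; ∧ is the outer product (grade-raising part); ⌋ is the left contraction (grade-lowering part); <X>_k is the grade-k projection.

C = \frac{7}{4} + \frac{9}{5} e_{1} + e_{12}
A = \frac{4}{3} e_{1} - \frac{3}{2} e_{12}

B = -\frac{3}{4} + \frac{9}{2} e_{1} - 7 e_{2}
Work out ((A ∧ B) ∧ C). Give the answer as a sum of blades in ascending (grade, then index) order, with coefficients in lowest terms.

step 1: -e_{1} - \frac{197}{24} e_{12}
step 2: -\frac{7}{4} e_{1} - \frac{1379}{96} e_{12}
Answer: -\frac{7}{4} e_{1} - \frac{1379}{96} e_{12}


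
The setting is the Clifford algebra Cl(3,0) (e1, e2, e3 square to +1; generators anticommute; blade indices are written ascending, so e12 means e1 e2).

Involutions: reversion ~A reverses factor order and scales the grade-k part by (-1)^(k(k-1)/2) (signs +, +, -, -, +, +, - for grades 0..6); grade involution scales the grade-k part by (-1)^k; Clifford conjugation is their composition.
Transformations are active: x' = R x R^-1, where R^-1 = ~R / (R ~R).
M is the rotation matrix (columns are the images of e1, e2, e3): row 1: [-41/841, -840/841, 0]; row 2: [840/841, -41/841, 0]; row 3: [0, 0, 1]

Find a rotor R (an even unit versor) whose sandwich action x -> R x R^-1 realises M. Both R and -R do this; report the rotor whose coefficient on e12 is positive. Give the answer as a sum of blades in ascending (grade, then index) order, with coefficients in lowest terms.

Method: write R = a + b12*e12 + b13*e13 + b23*e23 with a^2 + b12^2 + b13^2 + b23^2 = 1 (so R^-1 = ~R). Expanding the columns R e_j ~R gives tr M = 4a^2 - 1 and, from the antisymmetric part, M21 - M12 = -4a*b12, M13 - M31 = 4a*b13, M32 - M23 = -4a*b23.
Here tr M = 759/841, so a^2 = (1 + tr M)/4 = 400/841 and a = ±20/29. Taking a = 20/29: M21 - M12 = 1680/841, M13 - M31 = 0, M32 - M23 = 0, giving b12 = -21/29, b13 = 0, b23 = 0, i.e. R = 20/29 - 21/29*e12.
Its e12 coefficient is negative, so report the other preimage -R.
Answer: -20/29 + 21/29*e12. Key observation: the double cover Spin(3) -> SO(3) sends R and -R to the same matrix (trace 759/841 here), so the stated sign of the e12 coefficient is what selects one sheet.


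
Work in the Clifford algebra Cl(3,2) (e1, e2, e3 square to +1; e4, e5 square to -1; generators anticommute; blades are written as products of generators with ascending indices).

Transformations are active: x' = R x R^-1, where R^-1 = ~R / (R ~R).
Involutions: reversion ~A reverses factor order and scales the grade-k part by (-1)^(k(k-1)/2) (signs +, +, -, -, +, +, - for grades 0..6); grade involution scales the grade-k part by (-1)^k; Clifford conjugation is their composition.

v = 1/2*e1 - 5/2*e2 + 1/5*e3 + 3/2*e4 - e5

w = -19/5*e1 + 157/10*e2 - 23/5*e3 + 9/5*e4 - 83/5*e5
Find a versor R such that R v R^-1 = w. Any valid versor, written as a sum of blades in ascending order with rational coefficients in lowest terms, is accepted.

Construction: equal norms (both 329/100) license R = v + w = -33/10*e1 + 66/5*e2 - 22/5*e3 + 33/10*e4 - 88/5*e5 — nothing changes along that direction, while (v - w)/2 changes sign, so v maps onto w.
Answer: -33/10*e1 + 66/5*e2 - 22/5*e3 + 33/10*e4 - 88/5*e5


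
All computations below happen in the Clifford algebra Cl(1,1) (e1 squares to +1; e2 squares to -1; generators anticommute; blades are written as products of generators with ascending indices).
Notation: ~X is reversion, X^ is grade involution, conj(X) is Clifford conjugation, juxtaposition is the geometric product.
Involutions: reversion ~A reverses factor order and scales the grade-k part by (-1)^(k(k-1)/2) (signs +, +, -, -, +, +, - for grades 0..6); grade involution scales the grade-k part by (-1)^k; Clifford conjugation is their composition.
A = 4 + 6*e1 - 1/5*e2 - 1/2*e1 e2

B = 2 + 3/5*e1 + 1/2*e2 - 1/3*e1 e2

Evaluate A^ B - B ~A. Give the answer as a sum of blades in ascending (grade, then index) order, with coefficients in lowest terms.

first term: 67/15 - 113/12*e1 + 47/10*e2 - 409/75*e1 e2
second term: 173/15 + 175/12*e1 + 39/10*e2 - 259/75*e1 e2
Answer: -106/15 - 24*e1 + 4/5*e2 - 2*e1 e2


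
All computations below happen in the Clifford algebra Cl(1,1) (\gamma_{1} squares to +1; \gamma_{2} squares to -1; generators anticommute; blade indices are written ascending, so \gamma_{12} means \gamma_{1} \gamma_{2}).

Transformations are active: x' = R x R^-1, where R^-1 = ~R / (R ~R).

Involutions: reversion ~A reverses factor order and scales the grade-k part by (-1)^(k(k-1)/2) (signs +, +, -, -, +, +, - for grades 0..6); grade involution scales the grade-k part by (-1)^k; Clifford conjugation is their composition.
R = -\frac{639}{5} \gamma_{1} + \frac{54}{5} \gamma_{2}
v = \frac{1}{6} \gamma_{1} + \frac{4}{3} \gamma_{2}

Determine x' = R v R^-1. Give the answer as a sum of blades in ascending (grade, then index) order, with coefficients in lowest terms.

~R = -\frac{639}{5} \gamma_{1} + \frac{54}{5} \gamma_{2}, and R ~R = \frac{81081}{5}, so R^-1 = ~R / (\frac{81081}{5}).
R v = -\frac{357}{10} - \frac{861}{5} \gamma_{12}
Answer: \frac{1699}{4290} \gamma_{1} - \frac{2962}{2145} \gamma_{2}


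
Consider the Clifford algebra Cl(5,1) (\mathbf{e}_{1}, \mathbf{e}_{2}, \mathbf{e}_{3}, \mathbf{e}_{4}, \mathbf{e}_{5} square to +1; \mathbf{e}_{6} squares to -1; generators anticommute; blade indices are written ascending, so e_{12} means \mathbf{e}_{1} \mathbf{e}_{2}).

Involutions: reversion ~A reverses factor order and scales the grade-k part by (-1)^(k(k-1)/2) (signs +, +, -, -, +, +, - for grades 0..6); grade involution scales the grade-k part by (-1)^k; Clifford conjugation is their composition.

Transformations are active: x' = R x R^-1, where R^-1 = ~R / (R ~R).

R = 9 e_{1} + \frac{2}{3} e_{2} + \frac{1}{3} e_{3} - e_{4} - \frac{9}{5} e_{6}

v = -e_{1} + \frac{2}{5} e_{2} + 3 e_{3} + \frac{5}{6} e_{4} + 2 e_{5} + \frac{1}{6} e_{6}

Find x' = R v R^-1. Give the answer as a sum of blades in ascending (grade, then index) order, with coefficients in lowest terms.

~R = 9 e_{1} + \frac{2}{3} e_{2} + \frac{1}{3} e_{3} - e_{4} - \frac{9}{5} e_{6}, and R ~R = \frac{17846}{225}, so R^-1 = ~R / (\frac{17846}{225}).
R v = -\frac{124}{15} + \frac{64}{15} e_{12} + \frac{82}{3} e_{13} + \frac{13}{2} e_{14} + 18 e_{15} - \frac{3}{10} e_{16} + \frac{28}{15} e_{23} + \frac{43}{45} e_{24} + \frac{4}{3} e_{25} + \frac{187}{225} e_{26} + \frac{59}{18} e_{34} + \frac{2}{3} e_{35} + \frac{491}{90} e_{36} - 2 e_{45} + \frac{4}{3} e_{46} + \frac{18}{5} e_{56}
Answer: -\frac{7817}{8923} e_{1} - \frac{24046}{44615} e_{2} - \frac{27389}{8923} e_{3} - \frac{33455}{53538} e_{4} - 2 e_{5} + \frac{11165}{53538} e_{6}


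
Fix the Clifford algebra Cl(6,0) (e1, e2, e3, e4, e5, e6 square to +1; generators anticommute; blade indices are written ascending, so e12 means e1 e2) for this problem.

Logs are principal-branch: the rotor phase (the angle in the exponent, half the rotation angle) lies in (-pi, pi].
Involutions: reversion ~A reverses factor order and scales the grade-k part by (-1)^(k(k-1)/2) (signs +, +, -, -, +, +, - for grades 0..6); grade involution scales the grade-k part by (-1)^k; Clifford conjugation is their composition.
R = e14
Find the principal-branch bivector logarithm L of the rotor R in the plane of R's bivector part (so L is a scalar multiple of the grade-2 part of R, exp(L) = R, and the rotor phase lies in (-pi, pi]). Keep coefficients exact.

The scalar part of R is 0, so the principal-branch rotor phase is pinned; divide the bivector part by its sine to get the unit plane — L is the phase times that plane.
Concretely: cos(phase) = 0 gives phase = ±pi/2, and since phase/sin(phase) is even the sign is immaterial: L = (phase/sin(phase)) * <R>_2 = (pi/2) * <R>_2.
Answer: pi/2*e14


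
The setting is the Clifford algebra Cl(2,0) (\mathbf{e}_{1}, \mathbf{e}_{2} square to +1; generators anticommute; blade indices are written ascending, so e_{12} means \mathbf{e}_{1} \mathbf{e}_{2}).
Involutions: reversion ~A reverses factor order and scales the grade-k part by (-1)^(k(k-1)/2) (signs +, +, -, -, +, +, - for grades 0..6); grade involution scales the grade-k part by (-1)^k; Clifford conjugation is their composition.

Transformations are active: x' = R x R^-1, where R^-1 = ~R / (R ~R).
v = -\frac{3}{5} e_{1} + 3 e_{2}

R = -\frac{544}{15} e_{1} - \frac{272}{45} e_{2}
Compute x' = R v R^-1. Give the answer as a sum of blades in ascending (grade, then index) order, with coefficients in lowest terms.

~R = -\frac{544}{15} e_{1} - \frac{272}{45} e_{2}, and R ~R = \frac{2737408}{2025}, so R^-1 = ~R / (\frac{2737408}{2025}).
R v = \frac{272}{75} - \frac{8432}{75} e_{12}
Answer: \frac{15}{37} e_{1} - \frac{561}{185} e_{2}


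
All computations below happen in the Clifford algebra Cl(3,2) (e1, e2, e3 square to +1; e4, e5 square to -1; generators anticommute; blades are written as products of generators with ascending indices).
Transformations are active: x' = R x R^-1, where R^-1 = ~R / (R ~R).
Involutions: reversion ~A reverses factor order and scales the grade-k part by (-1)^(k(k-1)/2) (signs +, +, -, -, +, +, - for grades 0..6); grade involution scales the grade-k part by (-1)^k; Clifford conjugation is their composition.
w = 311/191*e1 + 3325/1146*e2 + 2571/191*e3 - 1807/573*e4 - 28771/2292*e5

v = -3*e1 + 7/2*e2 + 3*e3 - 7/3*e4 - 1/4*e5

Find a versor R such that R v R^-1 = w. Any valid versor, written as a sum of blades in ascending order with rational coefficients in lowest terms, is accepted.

Equal squares first: v^2 = w^2 = 3563/144. Then v + w = -262/191*e1 + 3668/573*e2 + 3144/191*e3 - 1048/191*e4 - 7336/573*e5 is a versor taking v to w, provided it is invertible.
Answer: -262/191*e1 + 3668/573*e2 + 3144/191*e3 - 1048/191*e4 - 7336/573*e5


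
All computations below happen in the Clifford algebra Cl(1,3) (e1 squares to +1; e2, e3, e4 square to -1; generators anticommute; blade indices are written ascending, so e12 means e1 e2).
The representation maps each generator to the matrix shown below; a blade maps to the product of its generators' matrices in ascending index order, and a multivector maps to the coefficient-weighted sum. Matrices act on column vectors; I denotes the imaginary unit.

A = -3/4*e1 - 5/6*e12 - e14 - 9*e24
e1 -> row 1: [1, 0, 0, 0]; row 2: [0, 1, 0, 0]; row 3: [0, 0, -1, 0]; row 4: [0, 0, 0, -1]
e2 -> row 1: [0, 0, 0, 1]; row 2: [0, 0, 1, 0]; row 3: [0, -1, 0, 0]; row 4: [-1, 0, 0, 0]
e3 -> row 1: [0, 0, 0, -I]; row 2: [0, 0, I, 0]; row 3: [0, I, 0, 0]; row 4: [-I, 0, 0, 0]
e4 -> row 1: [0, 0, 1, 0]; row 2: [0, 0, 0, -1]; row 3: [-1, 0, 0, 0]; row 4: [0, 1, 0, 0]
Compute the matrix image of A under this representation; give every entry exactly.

Bivector images (products of the table entries): rho(e12) = rho(e1)rho(e2) = row 1: [0, 0, 0, 1]; row 2: [0, 0, 1, 0]; row 3: [0, 1, 0, 0]; row 4: [1, 0, 0, 0]; rho(e14) = rho(e1)rho(e4) = row 1: [0, 0, 1, 0]; row 2: [0, 0, 0, -1]; row 3: [1, 0, 0, 0]; row 4: [0, -1, 0, 0]; rho(e24) = rho(e2)rho(e4) = row 1: [0, 1, 0, 0]; row 2: [-1, 0, 0, 0]; row 3: [0, 0, 0, 1]; row 4: [0, 0, -1, 0].
M = (-3/4)*rho(e1) + (-5/6)*rho(e12) + (-1)*rho(e14) + (-9)*rho(e24), summed entrywise:
Answer: row 1: [-3/4, -9, -1, -5/6]; row 2: [9, -3/4, -5/6, 1]; row 3: [-1, -5/6, 3/4, -9]; row 4: [-5/6, 1, 9, 3/4]
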